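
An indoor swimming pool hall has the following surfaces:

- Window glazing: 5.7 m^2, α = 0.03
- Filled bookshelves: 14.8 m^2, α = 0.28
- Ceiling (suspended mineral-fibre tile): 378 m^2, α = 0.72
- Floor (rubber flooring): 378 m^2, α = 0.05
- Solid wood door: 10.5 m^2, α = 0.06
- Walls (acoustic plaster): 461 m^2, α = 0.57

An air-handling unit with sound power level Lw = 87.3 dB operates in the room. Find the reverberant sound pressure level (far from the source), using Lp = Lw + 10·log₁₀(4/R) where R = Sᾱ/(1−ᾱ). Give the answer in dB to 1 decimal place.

63.3 dB

A = 558.775 sabins; S = 1248.0 m^2.
ᾱ = 558.775/1248.0 = 0.4477; R = Sᾱ/(1−ᾱ) = 558.775/(1−0.4477) = 1011.724 m^2.
Lp = Lw + 10 log₁₀(4/R) = 87.3 -24.03 = 63.3 dB.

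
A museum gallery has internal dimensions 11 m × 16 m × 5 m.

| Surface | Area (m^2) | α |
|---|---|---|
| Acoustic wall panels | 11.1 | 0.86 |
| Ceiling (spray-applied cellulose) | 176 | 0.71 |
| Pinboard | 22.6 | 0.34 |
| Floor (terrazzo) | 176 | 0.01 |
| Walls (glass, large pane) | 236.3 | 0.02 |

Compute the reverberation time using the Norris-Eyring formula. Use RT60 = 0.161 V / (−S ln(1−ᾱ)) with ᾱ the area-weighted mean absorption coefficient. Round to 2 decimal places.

0.83 s

Total surface area S = 11.1 + 176 + 22.6 + 176 + 236.3 = 622.0 m^2.
Σ(Sᵢαᵢ) = 11.1·0.86 + 176·0.71 + 22.6·0.34 + 176·0.01 + 236.3·0.02 = 148.676.
ᾱ = 148.676 / 622.0 = 0.2390.
Eyring denominator: −S ln(1−ᾱ) = 169.882.
V = 11 × 16 × 5 = 880 m³.
RT60 = 0.161 × 880 / 169.882 = 0.83 s.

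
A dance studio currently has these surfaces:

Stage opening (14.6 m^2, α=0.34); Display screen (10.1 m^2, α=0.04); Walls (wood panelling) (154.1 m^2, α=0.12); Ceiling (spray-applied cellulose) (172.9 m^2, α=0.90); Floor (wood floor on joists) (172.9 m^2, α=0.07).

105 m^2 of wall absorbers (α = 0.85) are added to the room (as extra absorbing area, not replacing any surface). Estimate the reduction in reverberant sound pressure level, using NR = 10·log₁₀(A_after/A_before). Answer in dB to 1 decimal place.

Equivalent absorption area: A_before = 14.6×0.34 + 10.1×0.04 + 154.1×0.12 + 172.9×0.90 + 172.9×0.07 = 191.573 m^2.
Treatment contributes 105·0.85 = 89.250 sabins.
New total A_after = 280.823 sabins.
Reduction = 10 log₁₀(A_after/A_before) = 10 log₁₀(1.4659) = 1.7 dB.

1.7 dB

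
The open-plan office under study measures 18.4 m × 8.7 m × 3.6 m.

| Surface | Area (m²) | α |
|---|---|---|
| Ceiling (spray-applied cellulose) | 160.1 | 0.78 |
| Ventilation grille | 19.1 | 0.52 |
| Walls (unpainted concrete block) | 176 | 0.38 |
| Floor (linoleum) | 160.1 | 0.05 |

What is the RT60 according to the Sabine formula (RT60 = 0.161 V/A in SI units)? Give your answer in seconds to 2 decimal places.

Equivalent absorption area: A = 160.1*0.78 + 19.1*0.52 + 176*0.38 + 160.1*0.05 = 209.695 m².
V = 18.4·8.7·3.6 = 576.288 m³.
T = 0.161 V/A = 0.161·576.288/209.695 = 0.44 s.

0.44 s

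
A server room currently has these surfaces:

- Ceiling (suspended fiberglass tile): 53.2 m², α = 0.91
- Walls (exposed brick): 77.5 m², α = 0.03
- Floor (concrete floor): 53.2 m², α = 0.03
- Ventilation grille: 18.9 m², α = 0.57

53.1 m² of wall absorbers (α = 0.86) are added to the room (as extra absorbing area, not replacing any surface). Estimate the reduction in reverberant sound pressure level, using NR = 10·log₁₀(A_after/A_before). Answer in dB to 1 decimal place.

2.4 dB

Summing Sᵢαᵢ: 48.412 + 2.325 + 1.596 + 10.773 → A_before = 63.106 sabins.
Treatment contributes 53.1·0.86 = 45.666 sabins.
A_after = 63.106 + 45.666 = 108.772 sabins.
NR = 10·log₁₀(108.772/63.106) = 2.4 dB.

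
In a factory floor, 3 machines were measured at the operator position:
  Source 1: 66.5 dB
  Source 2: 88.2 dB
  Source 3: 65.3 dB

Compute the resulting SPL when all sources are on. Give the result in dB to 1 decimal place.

Converting to relative power and adding: 10^(66.5/10) + 10^(88.2/10) + 10^(65.3/10) = 6.685e+08.
Combined level = 10 log₁₀(6.685e+08) = 88.3 dB.

88.3 dB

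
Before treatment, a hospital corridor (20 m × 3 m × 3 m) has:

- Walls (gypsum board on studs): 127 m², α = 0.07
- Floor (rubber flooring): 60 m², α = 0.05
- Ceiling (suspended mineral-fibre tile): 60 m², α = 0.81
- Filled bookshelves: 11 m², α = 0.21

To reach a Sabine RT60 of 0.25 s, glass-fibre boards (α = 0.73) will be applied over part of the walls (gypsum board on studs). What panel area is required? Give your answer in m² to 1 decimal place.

80.5

Total absorption A₁ = 127×0.07 + 60×0.05 + 60×0.81 + 11×0.21
  = 8.890 + 3.000 + 48.600 + 2.310 = 62.800 m² sabins.
V = 180 m³. Target absorption A₂ = 0.161 × 180 / 0.25 = 115.920 sabins.
Absorption to add: 115.920 − 62.800 = 53.120 sabins.
Each m² of panel replacing the walls (gypsum board on studs) adds (0.73 − 0.07) = 0.66 sabins.
Panel area = 53.120 / 0.66 = 80.5 m².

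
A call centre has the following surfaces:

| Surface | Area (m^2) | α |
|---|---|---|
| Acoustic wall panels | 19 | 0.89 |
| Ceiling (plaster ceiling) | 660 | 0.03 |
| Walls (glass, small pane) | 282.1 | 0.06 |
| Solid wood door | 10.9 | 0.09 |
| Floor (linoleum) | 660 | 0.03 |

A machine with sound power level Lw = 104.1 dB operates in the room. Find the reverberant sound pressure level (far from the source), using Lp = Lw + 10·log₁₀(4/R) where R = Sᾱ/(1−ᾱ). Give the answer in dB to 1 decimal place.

91.2 dB

Σ(Sᵢαᵢ) = 19×0.89 + 660×0.03 + 282.1×0.06 + 10.9×0.09 + 660×0.03 = 74.417; total area S = 1632.0 m^2.
ᾱ = 0.0456, so room constant R = A/(1−ᾱ) = 77.973 m^2.
Lp = Lw + 10 log₁₀(4/R) = 104.1 -12.90 = 91.2 dB.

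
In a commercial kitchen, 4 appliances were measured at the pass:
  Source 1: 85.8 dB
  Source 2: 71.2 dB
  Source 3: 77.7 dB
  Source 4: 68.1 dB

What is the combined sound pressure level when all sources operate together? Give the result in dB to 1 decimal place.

86.6 dB

Σ 10^(Lᵢ/10) = 4.587e+08.
L_total = 10·log₁₀(4.587e+08) = 86.6 dB.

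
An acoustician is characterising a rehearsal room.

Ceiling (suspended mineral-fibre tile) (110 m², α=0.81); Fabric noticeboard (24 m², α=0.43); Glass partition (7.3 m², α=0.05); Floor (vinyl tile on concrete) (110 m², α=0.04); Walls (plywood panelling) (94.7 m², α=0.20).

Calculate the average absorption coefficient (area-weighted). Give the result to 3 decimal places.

Total surface area S = 346.0 m².
Σ(Sᵢαᵢ) = 110×0.81 + 24×0.43 + 7.3×0.05 + 110×0.04 + 94.7×0.20 = 123.125.
ᾱ = 123.125 / 346.0 = 0.356.

0.356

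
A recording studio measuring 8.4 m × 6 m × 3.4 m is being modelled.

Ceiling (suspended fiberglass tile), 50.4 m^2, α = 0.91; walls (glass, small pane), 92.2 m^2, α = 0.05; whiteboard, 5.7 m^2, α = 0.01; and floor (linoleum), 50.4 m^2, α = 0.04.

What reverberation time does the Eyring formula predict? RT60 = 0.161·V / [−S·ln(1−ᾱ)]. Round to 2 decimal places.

Total surface area S = 50.4 + 92.2 + 5.7 + 50.4 = 198.7 m^2.
Absorption A = 50.4·0.91 + 92.2·0.05 + 5.7·0.01 + 50.4·0.04 = 52.547 sabins.
Mean coefficient ᾱ = A/S = 0.2645.
Eyring denominator: −S ln(1−ᾱ) = 61.042.
V = 8.4 × 6 × 3.4 = 171.36 m³.
RT60 = 0.161 × 171.36 / 61.042 = 0.45 s.

0.45 s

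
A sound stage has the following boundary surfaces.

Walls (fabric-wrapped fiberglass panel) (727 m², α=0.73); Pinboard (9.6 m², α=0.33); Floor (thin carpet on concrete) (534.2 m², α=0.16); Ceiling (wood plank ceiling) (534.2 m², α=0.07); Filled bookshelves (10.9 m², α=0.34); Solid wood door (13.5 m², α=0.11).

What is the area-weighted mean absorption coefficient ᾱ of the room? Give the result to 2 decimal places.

S = Σ Sᵢ = 727 + 9.6 + 534.2 + 534.2 + 10.9 + 13.5 = 1829.4 m².
A = 727*0.73 + 9.6*0.33 + 534.2*0.16 + 534.2*0.07 + 10.9*0.34 + 13.5*0.11 = 661.935 sabins.
ᾱ = 661.935 / 1829.4 = 0.36.

0.36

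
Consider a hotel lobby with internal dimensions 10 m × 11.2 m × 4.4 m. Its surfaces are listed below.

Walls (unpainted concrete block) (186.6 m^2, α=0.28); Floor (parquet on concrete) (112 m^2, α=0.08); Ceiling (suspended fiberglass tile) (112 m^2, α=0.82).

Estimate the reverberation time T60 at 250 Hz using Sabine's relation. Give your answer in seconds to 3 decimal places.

Total absorption A = 186.6×0.28 + 112×0.08 + 112×0.82
  = 52.248 + 8.960 + 91.840 = 153.048 m^2 sabins.
Volume V = 10 × 11.2 × 4.4 = 492.8 m³.
Sabine: RT60 = 0.161 × 492.8 / 153.048 = 0.518 s.

0.518 s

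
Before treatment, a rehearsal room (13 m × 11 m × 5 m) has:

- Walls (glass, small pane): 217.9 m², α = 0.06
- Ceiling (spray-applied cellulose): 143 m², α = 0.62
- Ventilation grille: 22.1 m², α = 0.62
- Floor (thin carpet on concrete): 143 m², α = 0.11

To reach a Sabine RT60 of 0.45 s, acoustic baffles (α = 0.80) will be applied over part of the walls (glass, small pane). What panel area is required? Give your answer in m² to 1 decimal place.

Total absorption A₁ = 217.9·0.06 + 143·0.62 + 22.1·0.62 + 143·0.11
  = 13.074 + 88.660 + 13.702 + 15.730 = 131.166 m² sabins.
Required A₂ = 0.161·715/0.45 = 255.811 sabins.
Absorption to add: 255.811 − 131.166 = 124.645 sabins.
Each m² of panel replacing the walls (glass, small pane) adds (0.80 − 0.06) = 0.74 sabins.
Panel area = 124.645 / 0.74 = 168.4 m².

168.4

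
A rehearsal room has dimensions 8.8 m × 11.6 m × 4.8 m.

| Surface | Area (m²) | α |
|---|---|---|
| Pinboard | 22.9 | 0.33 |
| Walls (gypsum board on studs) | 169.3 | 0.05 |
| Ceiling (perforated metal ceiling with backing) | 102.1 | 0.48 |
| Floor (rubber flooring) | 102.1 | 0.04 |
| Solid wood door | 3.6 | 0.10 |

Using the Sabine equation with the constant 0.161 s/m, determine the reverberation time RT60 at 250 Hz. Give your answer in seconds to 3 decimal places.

Equivalent absorption area: A = 22.9·0.33 + 169.3·0.05 + 102.1·0.48 + 102.1·0.04 + 3.6·0.10 = 69.474 m².
Volume V = 8.8 × 11.6 × 4.8 = 489.984 m³.
RT60 = 0.161 · V / A = 0.161 × 489.984 / 69.474 = 1.135 s.

1.135 s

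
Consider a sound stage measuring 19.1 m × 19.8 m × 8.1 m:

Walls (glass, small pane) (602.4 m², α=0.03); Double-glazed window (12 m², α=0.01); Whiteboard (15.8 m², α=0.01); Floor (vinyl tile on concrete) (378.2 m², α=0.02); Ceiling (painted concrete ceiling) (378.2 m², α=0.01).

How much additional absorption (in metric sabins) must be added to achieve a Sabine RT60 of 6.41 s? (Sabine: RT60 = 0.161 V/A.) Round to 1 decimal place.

47.2 sabins

Equivalent absorption area: A₁ = 602.4*0.03 + 12*0.01 + 15.8*0.01 + 378.2*0.02 + 378.2*0.01 = 29.696 m².
V = 3063.258 m³. Required absorption A₂ = 0.161 × 3063.258 / 6.41 = 76.940 sabins.
Shortfall: 76.940 − 29.696 = 47.2 sabins.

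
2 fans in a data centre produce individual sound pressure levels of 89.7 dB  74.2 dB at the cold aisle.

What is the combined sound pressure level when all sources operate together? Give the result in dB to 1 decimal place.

Sum in the linear (power) domain: Σ 10^(Lᵢ/10) = 10^(89.7/10) + 10^(74.2/10) = 9.596e+08.
Combined level = 10 log₁₀(9.596e+08) = 89.8 dB.

89.8 dB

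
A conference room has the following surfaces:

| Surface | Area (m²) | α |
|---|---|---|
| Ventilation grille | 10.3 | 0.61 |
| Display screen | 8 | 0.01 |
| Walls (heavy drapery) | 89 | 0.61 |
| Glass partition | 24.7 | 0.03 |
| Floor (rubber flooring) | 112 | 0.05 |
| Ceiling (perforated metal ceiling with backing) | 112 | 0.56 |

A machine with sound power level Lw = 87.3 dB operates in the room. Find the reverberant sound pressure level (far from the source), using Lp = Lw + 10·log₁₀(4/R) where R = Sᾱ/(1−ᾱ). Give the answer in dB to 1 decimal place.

A = 129.714 sabins; S = 356.0 m².
ᾱ = 129.714/356.0 = 0.3644; R = Sᾱ/(1−ᾱ) = 129.714/(1−0.3644) = 204.081 m².
Lp = 87.3 + 10·log₁₀(4/204.081) = 87.3 + (-17.08) = 70.2 dB.

70.2 dB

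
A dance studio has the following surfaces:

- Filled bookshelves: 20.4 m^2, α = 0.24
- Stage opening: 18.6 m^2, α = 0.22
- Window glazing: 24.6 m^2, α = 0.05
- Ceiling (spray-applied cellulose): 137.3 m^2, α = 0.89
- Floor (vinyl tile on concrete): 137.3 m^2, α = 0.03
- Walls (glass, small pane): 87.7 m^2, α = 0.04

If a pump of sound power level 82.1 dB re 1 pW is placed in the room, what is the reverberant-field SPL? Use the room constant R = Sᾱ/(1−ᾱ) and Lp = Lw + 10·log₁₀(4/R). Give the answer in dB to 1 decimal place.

A = 140.042 sabins; S = 425.9 m^2.
ᾱ = 0.3288, so room constant R = A/(1−ᾱ) = 208.644 m^2.
Lp = 82.1 + 10·log₁₀(4/208.644) = 82.1 + (-17.17) = 64.9 dB.

64.9 dB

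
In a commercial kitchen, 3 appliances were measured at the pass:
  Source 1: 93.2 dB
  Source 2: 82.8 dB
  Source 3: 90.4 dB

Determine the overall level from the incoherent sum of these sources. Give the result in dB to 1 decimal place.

Converting to relative power and adding: 10^(93.2/10) + 10^(82.8/10) + 10^(90.4/10) = 3.376e+09.
Combined level = 10 log₁₀(3.376e+09) = 95.3 dB.

95.3 dB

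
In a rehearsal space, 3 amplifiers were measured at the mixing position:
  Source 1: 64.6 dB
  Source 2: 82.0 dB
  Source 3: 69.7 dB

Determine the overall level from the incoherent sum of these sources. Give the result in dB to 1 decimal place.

82.3 dB

Sum in the linear (power) domain: Σ 10^(Lᵢ/10) = 10^(64.6/10) + 10^(82.0/10) + 10^(69.7/10) = 1.707e+08.
Back to dB: 10·log₁₀ Σ = 82.3 dB.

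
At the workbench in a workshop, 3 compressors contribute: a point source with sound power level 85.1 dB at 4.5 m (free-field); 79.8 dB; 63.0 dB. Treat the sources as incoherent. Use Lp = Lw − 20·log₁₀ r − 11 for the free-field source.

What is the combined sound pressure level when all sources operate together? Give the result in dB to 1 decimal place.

Source at 4.5 m: Lp = 85.1 − 20·log₁₀(4.5) − 11 = 61.0 dB.
Σ 10^(Lᵢ/10) = 9.875e+07.
Back to dB: 10·log₁₀ Σ = 79.9 dB.

79.9 dB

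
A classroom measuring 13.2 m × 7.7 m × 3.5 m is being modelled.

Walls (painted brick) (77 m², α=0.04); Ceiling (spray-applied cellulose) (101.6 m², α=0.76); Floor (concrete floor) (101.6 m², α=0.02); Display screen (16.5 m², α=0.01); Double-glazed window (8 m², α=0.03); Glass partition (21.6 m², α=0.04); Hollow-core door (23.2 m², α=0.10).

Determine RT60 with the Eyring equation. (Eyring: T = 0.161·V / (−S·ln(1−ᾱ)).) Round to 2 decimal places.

0.58 s

S = Σ Sᵢ = 349.5 m².
Absorption A = 77·0.04 + 101.6·0.76 + 101.6·0.02 + 16.5·0.01 + 8·0.03 + 21.6·0.04 + 23.2·0.10 = 85.917 sabins.
Mean coefficient ᾱ = A/S = 0.2458.
Eyring denominator: −S ln(1−ᾱ) = 98.593.
V = 13.2 × 7.7 × 3.5 = 355.74 m³.
RT60 = 0.161 × 355.74 / 98.593 = 0.58 s.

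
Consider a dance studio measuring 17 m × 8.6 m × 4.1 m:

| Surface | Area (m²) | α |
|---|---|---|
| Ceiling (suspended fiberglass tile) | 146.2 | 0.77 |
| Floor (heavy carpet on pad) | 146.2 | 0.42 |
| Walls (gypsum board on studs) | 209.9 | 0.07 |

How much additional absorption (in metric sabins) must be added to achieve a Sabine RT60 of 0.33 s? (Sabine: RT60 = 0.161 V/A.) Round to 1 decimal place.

103.8 sabins

A₁ = Σ Sᵢαᵢ = 146.2*0.77 + 146.2*0.42 + 209.9*0.07 = 188.671 sabins.
V = 599.42 m³. Required absorption A₂ = 0.161 × 599.42 / 0.33 = 292.444 sabins.
Shortfall: 292.444 − 188.671 = 103.8 sabins.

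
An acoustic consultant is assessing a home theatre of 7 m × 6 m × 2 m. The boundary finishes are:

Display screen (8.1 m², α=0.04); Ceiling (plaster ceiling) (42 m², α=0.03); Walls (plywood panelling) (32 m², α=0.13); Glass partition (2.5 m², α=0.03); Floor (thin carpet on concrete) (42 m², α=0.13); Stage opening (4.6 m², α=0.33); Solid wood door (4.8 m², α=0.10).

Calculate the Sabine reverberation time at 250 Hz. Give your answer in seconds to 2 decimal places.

Summing Sᵢαᵢ: 0.324 + 1.260 + 4.160 + 0.075 + 5.460 + 1.518 + 0.480 → A = 13.277 sabins.
Volume V = 7 × 6 × 2 = 84 m³.
RT60 = 0.161 · V / A = 0.161 × 84 / 13.277 = 1.02 s.

1.02 seconds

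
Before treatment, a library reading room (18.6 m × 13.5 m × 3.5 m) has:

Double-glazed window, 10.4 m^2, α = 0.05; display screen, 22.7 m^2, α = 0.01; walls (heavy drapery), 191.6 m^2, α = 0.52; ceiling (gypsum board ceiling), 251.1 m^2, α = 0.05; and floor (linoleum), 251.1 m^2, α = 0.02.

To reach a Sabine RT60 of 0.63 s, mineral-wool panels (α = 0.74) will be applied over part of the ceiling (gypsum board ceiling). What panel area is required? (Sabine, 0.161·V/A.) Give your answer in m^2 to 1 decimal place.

Total absorption A₁ = 10.4·0.05 + 22.7·0.01 + 191.6·0.52 + 251.1·0.05 + 251.1·0.02
  = 0.520 + 0.227 + 99.632 + 12.555 + 5.022 = 117.956 m^2 sabins.
V = 878.85 m³. Target absorption A₂ = 0.161 × 878.85 / 0.63 = 224.595 sabins.
Absorption to add: 224.595 − 117.956 = 106.639 sabins.
Net gain per m^2: Δα = 0.74 − 0.05 = 0.69.
Panel area = 106.639 / 0.69 = 154.5 m^2.

154.5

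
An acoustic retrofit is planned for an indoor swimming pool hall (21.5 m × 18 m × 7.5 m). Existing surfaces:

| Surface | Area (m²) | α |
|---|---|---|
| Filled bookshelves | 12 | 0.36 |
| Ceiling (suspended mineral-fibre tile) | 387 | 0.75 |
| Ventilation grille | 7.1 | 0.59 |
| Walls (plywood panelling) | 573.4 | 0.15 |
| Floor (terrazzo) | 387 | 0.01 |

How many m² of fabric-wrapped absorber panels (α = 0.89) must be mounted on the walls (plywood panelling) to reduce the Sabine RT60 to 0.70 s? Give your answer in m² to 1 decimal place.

376.9

Total absorption A₁ = 12·0.36 + 387·0.75 + 7.1·0.59 + 573.4·0.15 + 387·0.01
  = 4.320 + 290.250 + 4.189 + 86.010 + 3.870 = 388.639 m² sabins.
Required A₂ = 0.161·2902.5/0.70 = 667.575 sabins.
ΔA needed = 667.575 − 388.639 = 278.936 sabins.
Net gain per m²: Δα = 0.89 − 0.15 = 0.74.
Panel area = 278.936 / 0.74 = 376.9 m².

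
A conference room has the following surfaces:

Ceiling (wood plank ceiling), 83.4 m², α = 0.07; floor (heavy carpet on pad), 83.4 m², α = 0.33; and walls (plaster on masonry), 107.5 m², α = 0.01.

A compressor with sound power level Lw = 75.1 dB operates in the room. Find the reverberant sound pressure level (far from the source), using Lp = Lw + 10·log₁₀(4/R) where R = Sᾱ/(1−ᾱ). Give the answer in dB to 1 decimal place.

A = 34.435 sabins; S = 274.3 m².
ᾱ = 34.435/274.3 = 0.1255; R = Sᾱ/(1−ᾱ) = 34.435/(1−0.1255) = 39.377 m².
Lp = 75.1 + 10·log₁₀(4/39.377) = 75.1 + (-9.93) = 65.2 dB.

65.2 dB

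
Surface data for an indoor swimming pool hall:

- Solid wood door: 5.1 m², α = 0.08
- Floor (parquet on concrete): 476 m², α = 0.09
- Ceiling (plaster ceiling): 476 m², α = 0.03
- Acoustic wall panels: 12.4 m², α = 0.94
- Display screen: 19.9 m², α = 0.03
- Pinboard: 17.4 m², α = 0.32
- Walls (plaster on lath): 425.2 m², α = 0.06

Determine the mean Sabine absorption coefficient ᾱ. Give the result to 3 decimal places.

0.070

Total surface area S = 1432.0 m².
Weighted sum Σ Sα = 100.861.
ᾱ = A/S = 0.070.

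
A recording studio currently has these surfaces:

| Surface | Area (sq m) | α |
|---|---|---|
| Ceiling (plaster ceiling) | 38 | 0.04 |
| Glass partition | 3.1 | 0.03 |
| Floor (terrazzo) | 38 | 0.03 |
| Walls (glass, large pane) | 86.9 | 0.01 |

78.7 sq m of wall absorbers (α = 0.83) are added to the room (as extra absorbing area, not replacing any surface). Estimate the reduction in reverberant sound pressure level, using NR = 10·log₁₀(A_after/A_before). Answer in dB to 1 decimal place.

Equivalent absorption area: A_before = 38*0.04 + 3.1*0.03 + 38*0.03 + 86.9*0.01 = 3.622 sq m.
Treatment contributes 78.7·0.83 = 65.321 sabins.
New total A_after = 68.943 sabins.
Reduction = 10 log₁₀(A_after/A_before) = 10 log₁₀(19.0345) = 12.8 dB.

12.8 dB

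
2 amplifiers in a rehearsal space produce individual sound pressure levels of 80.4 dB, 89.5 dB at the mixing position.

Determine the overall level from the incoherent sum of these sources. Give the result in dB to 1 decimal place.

90.0 dB

Sum in the linear (power) domain: Σ 10^(Lᵢ/10) = 10^(80.4/10) + 10^(89.5/10) = 1.001e+09.
Back to dB: 10·log₁₀ Σ = 90.0 dB.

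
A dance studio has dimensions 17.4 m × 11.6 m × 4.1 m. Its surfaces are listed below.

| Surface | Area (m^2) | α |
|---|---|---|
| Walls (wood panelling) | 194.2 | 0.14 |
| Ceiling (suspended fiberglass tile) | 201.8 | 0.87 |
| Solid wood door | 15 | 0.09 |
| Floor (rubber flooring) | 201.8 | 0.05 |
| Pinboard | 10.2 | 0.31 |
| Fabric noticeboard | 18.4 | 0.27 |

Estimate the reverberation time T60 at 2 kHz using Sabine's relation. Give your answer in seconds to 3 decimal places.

0.599 seconds

Equivalent absorption area: A = 194.2*0.14 + 201.8*0.87 + 15*0.09 + 201.8*0.05 + 10.2*0.31 + 18.4*0.27 = 222.324 m^2.
Room volume: 827.544 m³.
RT60 = 0.161 · V / A = 0.161 × 827.544 / 222.324 = 0.599 s.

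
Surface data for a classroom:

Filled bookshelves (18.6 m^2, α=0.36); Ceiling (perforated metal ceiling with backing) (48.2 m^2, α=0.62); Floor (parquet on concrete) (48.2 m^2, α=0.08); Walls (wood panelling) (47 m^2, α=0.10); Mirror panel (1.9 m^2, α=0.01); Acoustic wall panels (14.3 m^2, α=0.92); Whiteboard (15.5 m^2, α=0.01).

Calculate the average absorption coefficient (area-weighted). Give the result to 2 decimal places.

0.30

Total surface area S = 193.7 m^2.
A = 18.6*0.36 + 48.2*0.62 + 48.2*0.08 + 47*0.10 + 1.9*0.01 + 14.3*0.92 + 15.5*0.01 = 58.466 sabins.
ᾱ = 58.466 / 193.7 = 0.30.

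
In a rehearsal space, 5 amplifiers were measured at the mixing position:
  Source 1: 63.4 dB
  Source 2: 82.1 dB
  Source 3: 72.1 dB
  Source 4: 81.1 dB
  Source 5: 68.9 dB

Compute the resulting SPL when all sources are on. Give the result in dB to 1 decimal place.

85.0 dB

Sum in the linear (power) domain: Σ 10^(Lᵢ/10) = 10^(63.4/10) + 10^(82.1/10) + 10^(72.1/10) + 10^(81.1/10) + 10^(68.9/10) = 3.172e+08.
Back to dB: 10·log₁₀ Σ = 85.0 dB.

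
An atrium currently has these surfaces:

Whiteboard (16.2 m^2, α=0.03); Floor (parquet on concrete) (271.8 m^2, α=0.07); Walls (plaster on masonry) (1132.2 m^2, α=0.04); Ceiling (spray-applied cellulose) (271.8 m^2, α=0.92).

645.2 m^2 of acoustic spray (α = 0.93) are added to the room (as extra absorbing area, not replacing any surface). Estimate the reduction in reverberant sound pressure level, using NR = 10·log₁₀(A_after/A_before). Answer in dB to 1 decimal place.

A_before = Σ Sᵢαᵢ = 16.2*0.03 + 271.8*0.07 + 1132.2*0.04 + 271.8*0.92 = 314.856 sabins.
Treatment contributes 645.2·0.93 = 600.036 sabins.
A_after = 314.856 + 600.036 = 914.892 sabins.
NR = 10·log₁₀(914.892/314.856) = 4.6 dB.

4.6 dB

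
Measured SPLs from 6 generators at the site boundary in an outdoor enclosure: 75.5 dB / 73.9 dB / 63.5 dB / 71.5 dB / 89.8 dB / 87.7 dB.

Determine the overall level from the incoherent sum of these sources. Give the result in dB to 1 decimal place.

92.1 dB

Σ 10^(Lᵢ/10) = 1.62e+09.
L_total = 10·log₁₀(1.62e+09) = 92.1 dB.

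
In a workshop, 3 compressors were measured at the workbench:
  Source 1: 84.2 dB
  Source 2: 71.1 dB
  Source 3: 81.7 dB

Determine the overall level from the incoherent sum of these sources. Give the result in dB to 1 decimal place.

86.3 dB

Σ 10^(Lᵢ/10) = 4.238e+08.
L_total = 10·log₁₀(4.238e+08) = 86.3 dB.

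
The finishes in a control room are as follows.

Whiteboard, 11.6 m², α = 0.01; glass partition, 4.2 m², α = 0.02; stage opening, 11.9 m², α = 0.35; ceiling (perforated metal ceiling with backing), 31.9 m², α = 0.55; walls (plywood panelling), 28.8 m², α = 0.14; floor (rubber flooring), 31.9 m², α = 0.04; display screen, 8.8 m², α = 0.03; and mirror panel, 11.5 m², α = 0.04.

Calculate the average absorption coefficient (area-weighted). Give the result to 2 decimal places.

Total surface area S = 140.6 m².
A = 11.6*0.01 + 4.2*0.02 + 11.9*0.35 + 31.9*0.55 + 28.8*0.14 + 31.9*0.04 + 8.8*0.03 + 11.5*0.04 = 27.942 sabins.
ᾱ = A/S = 0.20.

0.20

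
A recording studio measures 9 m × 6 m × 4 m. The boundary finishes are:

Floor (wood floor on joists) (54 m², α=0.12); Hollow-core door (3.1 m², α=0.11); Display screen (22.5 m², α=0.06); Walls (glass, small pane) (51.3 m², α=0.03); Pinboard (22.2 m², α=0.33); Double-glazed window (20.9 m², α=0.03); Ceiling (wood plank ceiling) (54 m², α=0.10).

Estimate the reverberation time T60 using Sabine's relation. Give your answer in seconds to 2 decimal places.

1.51 s

Total absorption A = 54*0.12 + 3.1*0.11 + 22.5*0.06 + 51.3*0.03 + 22.2*0.33 + 20.9*0.03 + 54*0.10
  = 6.480 + 0.341 + 1.350 + 1.539 + 7.326 + 0.627 + 5.400 = 23.063 m² sabins.
Volume V = 9 × 6 × 4 = 216 m³.
RT60 = 0.161 · V / A = 0.161 × 216 / 23.063 = 1.51 s.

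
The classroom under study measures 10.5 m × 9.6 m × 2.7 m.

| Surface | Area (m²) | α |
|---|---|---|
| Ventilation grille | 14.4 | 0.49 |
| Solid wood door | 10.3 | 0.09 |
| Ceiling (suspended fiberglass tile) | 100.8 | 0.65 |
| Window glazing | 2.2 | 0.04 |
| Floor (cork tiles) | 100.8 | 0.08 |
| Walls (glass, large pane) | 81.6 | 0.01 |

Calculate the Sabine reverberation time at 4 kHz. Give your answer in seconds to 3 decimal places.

0.531 s

Equivalent absorption area: A = 14.4*0.49 + 10.3*0.09 + 100.8*0.65 + 2.2*0.04 + 100.8*0.08 + 81.6*0.01 = 82.471 m².
Volume V = 10.5 × 9.6 × 2.7 = 272.16 m³.
Sabine: RT60 = 0.161 × 272.16 / 82.471 = 0.531 s.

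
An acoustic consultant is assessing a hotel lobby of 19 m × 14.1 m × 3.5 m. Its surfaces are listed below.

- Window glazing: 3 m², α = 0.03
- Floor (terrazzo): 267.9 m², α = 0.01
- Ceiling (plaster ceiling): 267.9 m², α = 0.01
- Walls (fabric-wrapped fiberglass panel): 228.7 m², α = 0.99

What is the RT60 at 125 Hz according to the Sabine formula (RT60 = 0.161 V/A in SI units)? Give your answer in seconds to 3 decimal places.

0.651 s

Summing Sᵢαᵢ: 0.090 + 2.679 + 2.679 + 226.413 → A = 231.861 sabins.
Volume V = 19 × 14.1 × 3.5 = 937.65 m³.
Sabine: RT60 = 0.161 × 937.65 / 231.861 = 0.651 s.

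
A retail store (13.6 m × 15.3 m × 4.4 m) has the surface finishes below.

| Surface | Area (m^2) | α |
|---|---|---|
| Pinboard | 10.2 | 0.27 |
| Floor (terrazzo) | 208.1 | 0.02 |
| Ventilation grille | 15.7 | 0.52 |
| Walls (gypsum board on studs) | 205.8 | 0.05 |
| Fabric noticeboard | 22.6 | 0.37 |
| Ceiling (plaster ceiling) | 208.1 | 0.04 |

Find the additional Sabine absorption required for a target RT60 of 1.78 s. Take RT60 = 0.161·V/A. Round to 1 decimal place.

Total absorption A₁ = 10.2*0.27 + 208.1*0.02 + 15.7*0.52 + 205.8*0.05 + 22.6*0.37 + 208.1*0.04
  = 2.754 + 4.162 + 8.164 + 10.290 + 8.362 + 8.324 = 42.056 m^2 sabins.
V = 915.552 m³. Required absorption A₂ = 0.161 × 915.552 / 1.78 = 82.811 sabins.
Shortfall: 82.811 − 42.056 = 40.8 sabins.

40.8 sabins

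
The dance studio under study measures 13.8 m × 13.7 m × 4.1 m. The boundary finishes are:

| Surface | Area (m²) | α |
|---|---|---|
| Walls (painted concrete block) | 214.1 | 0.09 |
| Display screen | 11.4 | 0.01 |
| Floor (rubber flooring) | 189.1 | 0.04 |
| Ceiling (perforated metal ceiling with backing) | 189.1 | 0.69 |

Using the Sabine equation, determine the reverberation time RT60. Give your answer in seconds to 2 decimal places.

0.79 sec

Total absorption A = 214.1×0.09 + 11.4×0.01 + 189.1×0.04 + 189.1×0.69
  = 19.269 + 0.114 + 7.564 + 130.479 = 157.426 m² sabins.
V = 13.8·13.7·4.1 = 775.146 m³.
T = 0.161 V/A = 0.161·775.146/157.426 = 0.79 s.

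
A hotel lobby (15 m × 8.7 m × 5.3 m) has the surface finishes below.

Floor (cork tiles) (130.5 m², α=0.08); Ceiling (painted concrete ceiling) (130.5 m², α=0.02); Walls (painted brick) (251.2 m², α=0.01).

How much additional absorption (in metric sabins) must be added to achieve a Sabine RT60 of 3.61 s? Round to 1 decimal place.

Summing Sᵢαᵢ: 10.440 + 2.610 + 2.512 → A₁ = 15.562 sabins.
Target A₂ = 0.161·691.65/3.61 = 30.846 sabins (V = 691.65 m³).
ΔA = A₂ − A₁ = 30.846 − 15.562 = 15.3 sabins.

15.3 sabins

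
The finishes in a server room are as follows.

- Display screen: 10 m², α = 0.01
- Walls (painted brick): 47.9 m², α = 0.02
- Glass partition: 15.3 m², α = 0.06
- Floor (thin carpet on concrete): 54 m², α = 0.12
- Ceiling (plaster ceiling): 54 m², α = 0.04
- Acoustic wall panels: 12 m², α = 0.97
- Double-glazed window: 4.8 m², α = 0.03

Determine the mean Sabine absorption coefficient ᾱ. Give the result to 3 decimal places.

S = Σ Sᵢ = 10 + 47.9 + 15.3 + 54 + 54 + 12 + 4.8 = 198.0 m².
Σ(Sᵢαᵢ) = 10×0.01 + 47.9×0.02 + 15.3×0.06 + 54×0.12 + 54×0.04 + 12×0.97 + 4.8×0.03 = 22.400.
ᾱ = 22.400 / 198.0 = 0.113.

0.113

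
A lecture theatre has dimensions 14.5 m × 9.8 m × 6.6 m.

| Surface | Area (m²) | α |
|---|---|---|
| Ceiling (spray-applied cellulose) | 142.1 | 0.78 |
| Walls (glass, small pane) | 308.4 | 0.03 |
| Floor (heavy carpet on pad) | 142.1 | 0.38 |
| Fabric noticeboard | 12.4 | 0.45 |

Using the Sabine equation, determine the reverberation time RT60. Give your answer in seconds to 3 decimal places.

0.840 s

Total absorption A = 142.1×0.78 + 308.4×0.03 + 142.1×0.38 + 12.4×0.45
  = 110.838 + 9.252 + 53.998 + 5.580 = 179.668 m² sabins.
Room volume: 937.86 m³.
T = 0.161 V/A = 0.161·937.86/179.668 = 0.840 s.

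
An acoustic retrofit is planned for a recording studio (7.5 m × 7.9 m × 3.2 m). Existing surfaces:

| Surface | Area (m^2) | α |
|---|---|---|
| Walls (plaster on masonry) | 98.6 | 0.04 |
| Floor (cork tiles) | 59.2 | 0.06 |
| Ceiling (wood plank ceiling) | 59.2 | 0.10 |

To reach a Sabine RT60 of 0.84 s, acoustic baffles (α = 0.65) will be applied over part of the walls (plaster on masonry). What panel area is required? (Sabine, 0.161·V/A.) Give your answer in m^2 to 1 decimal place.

37.6

Total absorption A₁ = 98.6*0.04 + 59.2*0.06 + 59.2*0.10
  = 3.944 + 3.552 + 5.920 = 13.416 m^2 sabins.
Required A₂ = 0.161·189.6/0.84 = 36.340 sabins.
ΔA needed = 36.340 − 13.416 = 22.924 sabins.
Each m^2 of panel replacing the walls (plaster on masonry) adds (0.65 − 0.04) = 0.61 sabins.
Area = ΔA/Δα = 22.924/0.61 = 37.6 m^2.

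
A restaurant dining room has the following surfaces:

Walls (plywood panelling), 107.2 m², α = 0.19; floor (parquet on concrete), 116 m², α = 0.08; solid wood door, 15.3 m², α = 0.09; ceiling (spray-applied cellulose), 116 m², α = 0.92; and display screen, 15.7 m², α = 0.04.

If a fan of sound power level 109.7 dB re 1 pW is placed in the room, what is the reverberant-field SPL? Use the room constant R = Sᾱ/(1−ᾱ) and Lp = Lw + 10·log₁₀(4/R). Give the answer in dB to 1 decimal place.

92.3 dB

A = 138.373 sabins; S = 370.2 m².
ᾱ = 138.373/370.2 = 0.3738; R = Sᾱ/(1−ᾱ) = 138.373/(1−0.3738) = 220.973 m².
Lp = Lw + 10 log₁₀(4/R) = 109.7 -17.42 = 92.3 dB.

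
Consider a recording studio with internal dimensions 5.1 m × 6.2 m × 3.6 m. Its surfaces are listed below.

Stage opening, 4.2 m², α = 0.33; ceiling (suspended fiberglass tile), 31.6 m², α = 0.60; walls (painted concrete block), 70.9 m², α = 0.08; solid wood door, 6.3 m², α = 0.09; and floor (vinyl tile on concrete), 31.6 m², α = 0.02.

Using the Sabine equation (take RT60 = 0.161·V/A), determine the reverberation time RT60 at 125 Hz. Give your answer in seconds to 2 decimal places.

A = Σ Sᵢαᵢ = 4.2×0.33 + 31.6×0.60 + 70.9×0.08 + 6.3×0.09 + 31.6×0.02 = 27.217 sabins.
V = 5.1·6.2·3.6 = 113.832 m³.
T = 0.161 V/A = 0.161·113.832/27.217 = 0.67 s.

0.67 seconds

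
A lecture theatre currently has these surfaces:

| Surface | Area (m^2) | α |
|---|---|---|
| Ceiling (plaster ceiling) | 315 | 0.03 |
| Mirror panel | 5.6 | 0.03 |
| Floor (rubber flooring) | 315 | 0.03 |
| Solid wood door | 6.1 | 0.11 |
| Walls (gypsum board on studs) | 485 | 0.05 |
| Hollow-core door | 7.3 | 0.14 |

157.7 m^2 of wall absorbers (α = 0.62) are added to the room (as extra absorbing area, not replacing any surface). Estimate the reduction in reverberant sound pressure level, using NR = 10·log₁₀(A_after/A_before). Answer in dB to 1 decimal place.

5.0 dB

Total absorption A_before = 315×0.03 + 5.6×0.03 + 315×0.03 + 6.1×0.11 + 485×0.05 + 7.3×0.14
  = 9.450 + 0.168 + 9.450 + 0.671 + 24.250 + 1.022 = 45.011 m^2 sabins.
Treatment contributes 157.7·0.62 = 97.774 sabins.
New total A_after = 142.785 sabins.
NR = 10·log₁₀(142.785/45.011) = 5.0 dB.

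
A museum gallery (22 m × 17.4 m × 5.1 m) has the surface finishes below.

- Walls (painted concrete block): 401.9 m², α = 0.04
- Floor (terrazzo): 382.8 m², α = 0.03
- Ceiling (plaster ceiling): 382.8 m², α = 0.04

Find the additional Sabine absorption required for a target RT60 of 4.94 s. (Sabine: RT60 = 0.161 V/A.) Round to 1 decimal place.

Summing Sᵢαᵢ: 16.076 + 11.484 + 15.312 → A₁ = 42.872 sabins.
V = 1952.28 m³. Required absorption A₂ = 0.161 × 1952.28 / 4.94 = 63.627 sabins.
Shortfall: 63.627 − 42.872 = 20.8 sabins.

20.8 sabins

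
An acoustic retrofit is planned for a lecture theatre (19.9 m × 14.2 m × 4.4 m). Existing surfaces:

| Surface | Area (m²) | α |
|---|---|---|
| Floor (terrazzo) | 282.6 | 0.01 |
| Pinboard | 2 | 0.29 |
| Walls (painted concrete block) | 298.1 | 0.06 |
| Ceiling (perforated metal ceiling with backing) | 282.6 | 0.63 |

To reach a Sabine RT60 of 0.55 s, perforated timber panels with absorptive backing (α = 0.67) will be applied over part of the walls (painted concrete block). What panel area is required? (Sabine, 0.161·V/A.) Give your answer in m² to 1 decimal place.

Equivalent absorption area: A₁ = 282.6×0.01 + 2×0.29 + 298.1×0.06 + 282.6×0.63 = 199.330 m².
Required A₂ = 0.161·1243.352/0.55 = 363.963 sabins.
Absorption to add: 363.963 − 199.330 = 164.633 sabins.
Each m² of panel replacing the walls (painted concrete block) adds (0.67 − 0.06) = 0.61 sabins.
Area = ΔA/Δα = 164.633/0.61 = 269.9 m².

269.9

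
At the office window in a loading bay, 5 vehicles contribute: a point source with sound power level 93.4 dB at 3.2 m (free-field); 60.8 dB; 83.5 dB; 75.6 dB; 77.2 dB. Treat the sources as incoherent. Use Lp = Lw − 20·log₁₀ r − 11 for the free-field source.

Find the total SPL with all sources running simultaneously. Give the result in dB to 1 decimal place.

Source at 3.2 m: Lp = 93.4 − 20·log₁₀(3.2) − 11 = 72.3 dB.
Converting to relative power and adding: 10^(72.3/10) + 10^(60.8/10) + 10^(83.5/10) + 10^(75.6/10) + 10^(77.2/10) = 3.308e+08.
Combined level = 10 log₁₀(3.308e+08) = 85.2 dB.

85.2 dB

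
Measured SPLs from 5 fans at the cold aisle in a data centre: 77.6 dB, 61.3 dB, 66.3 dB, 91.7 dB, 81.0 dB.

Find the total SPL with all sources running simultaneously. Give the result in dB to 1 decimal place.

Sum in the linear (power) domain: Σ 10^(Lᵢ/10) = 10^(77.6/10) + 10^(61.3/10) + 10^(66.3/10) + 10^(91.7/10) + 10^(81.0/10) = 1.668e+09.
L_total = 10·log₁₀(1.668e+09) = 92.2 dB.

92.2 dB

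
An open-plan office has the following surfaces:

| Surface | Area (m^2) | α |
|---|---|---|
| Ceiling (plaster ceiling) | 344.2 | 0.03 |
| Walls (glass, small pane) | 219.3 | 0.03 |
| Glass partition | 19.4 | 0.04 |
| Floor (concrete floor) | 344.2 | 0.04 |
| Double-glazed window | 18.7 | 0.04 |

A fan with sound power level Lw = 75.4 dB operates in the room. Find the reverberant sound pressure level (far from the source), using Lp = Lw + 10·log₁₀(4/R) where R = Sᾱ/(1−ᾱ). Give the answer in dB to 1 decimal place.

A = 32.197 sabins; S = 945.8 m^2.
ᾱ = 0.0340, so room constant R = A/(1−ᾱ) = 33.330 m^2.
Lp = 75.4 + 10·log₁₀(4/33.330) = 75.4 + (-9.21) = 66.2 dB.

66.2 dB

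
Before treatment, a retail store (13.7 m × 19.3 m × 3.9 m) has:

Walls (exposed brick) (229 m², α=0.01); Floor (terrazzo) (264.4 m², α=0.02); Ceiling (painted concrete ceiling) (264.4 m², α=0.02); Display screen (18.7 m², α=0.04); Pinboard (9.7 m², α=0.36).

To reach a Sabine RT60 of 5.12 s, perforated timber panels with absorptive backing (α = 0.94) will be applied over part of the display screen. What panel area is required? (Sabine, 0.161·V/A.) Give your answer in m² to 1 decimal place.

17.0

Equivalent absorption area: A₁ = 229×0.01 + 264.4×0.02 + 264.4×0.02 + 18.7×0.04 + 9.7×0.36 = 17.106 m².
Required A₂ = 0.161·1031.199/5.12 = 32.426 sabins.
Absorption to add: 32.426 − 17.106 = 15.320 sabins.
Net gain per m²: Δα = 0.94 − 0.04 = 0.90.
Area = ΔA/Δα = 15.320/0.90 = 17.0 m².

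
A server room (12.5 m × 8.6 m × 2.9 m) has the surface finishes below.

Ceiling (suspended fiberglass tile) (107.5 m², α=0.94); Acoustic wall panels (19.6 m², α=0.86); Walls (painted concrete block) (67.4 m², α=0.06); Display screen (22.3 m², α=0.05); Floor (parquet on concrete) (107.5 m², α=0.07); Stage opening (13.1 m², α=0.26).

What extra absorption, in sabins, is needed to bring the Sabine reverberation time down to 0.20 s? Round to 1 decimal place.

117.0 sabins

A₁ = Σ Sᵢαᵢ = 107.5×0.94 + 19.6×0.86 + 67.4×0.06 + 22.3×0.05 + 107.5×0.07 + 13.1×0.26 = 133.996 sabins.
V = 311.75 m³. Required absorption A₂ = 0.161 × 311.75 / 0.20 = 250.959 sabins.
ΔA = A₂ − A₁ = 250.959 − 133.996 = 117.0 sabins.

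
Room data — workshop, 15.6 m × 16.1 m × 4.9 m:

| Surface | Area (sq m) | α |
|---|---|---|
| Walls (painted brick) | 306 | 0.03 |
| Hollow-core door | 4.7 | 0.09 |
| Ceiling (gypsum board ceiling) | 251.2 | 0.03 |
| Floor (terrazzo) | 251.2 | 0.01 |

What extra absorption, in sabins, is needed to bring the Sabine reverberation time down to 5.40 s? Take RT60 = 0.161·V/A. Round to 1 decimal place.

17.0 sabins

Summing Sᵢαᵢ: 9.180 + 0.423 + 7.536 + 2.512 → A₁ = 19.651 sabins.
V = 1230.684 m³. Required absorption A₂ = 0.161 × 1230.684 / 5.40 = 36.693 sabins.
Shortfall: 36.693 − 19.651 = 17.0 sabins.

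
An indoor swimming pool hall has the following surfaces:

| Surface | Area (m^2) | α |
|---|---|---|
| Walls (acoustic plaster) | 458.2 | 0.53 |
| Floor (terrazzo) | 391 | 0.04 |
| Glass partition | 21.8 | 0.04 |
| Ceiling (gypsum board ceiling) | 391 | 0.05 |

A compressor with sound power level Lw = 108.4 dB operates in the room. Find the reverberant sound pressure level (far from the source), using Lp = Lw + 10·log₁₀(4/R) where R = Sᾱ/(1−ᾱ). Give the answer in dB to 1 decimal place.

Σ(Sᵢαᵢ) = 458.2×0.53 + 391×0.04 + 21.8×0.04 + 391×0.05 = 278.908; total area S = 1262.0 m^2.
ᾱ = 278.908/1262.0 = 0.2210; R = Sᾱ/(1−ᾱ) = 278.908/(1−0.2210) = 358.033 m^2.
Lp = 108.4 + 10·log₁₀(4/358.033) = 108.4 + (-19.52) = 88.9 dB.

88.9 dB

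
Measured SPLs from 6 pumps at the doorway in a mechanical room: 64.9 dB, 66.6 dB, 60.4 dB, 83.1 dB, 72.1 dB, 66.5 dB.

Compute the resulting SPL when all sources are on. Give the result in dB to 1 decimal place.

Sum in the linear (power) domain: Σ 10^(Lᵢ/10) = 10^(64.9/10) + 10^(66.6/10) + 10^(60.4/10) + 10^(83.1/10) + 10^(72.1/10) + 10^(66.5/10) = 2.336e+08.
Back to dB: 10·log₁₀ Σ = 83.7 dB.

83.7 dB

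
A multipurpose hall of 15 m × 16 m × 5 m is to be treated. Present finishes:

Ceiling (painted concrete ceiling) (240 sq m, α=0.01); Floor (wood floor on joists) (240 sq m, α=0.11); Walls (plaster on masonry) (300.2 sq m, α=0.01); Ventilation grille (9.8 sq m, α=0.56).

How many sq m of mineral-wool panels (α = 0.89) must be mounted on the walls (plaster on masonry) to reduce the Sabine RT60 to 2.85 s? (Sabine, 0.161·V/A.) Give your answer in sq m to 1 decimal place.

34.7

A₁ = Σ Sᵢαᵢ = 240·0.01 + 240·0.11 + 300.2·0.01 + 9.8·0.56 = 37.290 sabins.
V = 1200 m³. Target absorption A₂ = 0.161 × 1200 / 2.85 = 67.789 sabins.
Absorption to add: 67.789 − 37.290 = 30.499 sabins.
Each sq m of panel replacing the walls (plaster on masonry) adds (0.89 − 0.01) = 0.88 sabins.
Area = ΔA/Δα = 30.499/0.88 = 34.7 sq m.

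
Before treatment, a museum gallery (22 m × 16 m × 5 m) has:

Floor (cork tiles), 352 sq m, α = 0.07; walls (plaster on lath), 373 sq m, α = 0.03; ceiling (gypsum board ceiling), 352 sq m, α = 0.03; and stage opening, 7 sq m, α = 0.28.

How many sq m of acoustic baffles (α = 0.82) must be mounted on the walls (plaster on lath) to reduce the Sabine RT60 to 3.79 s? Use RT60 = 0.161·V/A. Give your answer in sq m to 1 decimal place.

Summing Sᵢαᵢ: 24.640 + 11.190 + 10.560 + 1.960 → A₁ = 48.350 sabins.
V = 1760 m³. Target absorption A₂ = 0.161 × 1760 / 3.79 = 74.765 sabins.
Absorption to add: 74.765 − 48.350 = 26.415 sabins.
Each sq m of panel replacing the walls (plaster on lath) adds (0.82 − 0.03) = 0.79 sabins.
Panel area = 26.415 / 0.79 = 33.4 sq m.

33.4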